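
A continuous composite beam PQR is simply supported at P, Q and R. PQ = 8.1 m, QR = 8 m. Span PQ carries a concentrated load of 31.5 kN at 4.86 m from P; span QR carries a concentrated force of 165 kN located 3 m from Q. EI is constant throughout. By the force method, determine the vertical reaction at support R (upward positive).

Insert a hinge at Q; M_Q is the redundant, and each span becomes simply supported.
End slopes at the hinge Q, treating each span as simply supported:
  span PQ: point load 31.5 at a = 4.86: Pab(L + a)/(6LEI) = 132.3/EI
  span QR: point load 165 at a = 3: Pab(L + b)/(6LEI) = 670.3/EI
  relative rotation θ_0 = (132.3 + 670.3)/EI = 802.6/EI
A unit hogging moment at Q produces rotation L₁/(3EI) + L₂/(3EI) = 5.367/EI.
Slope continuity at Q: θ_0 = M_Q·5.367/EI, so M_Q = 802.6/5.367 = 149.5 kN·m (hogging).
Span QR, ΣM about R: R_Q^{QR}·8 = 825 + 149.5, so R_Q^{QR} = 121.8 kN and R_R = 165 − 121.8 = 43.18 kN.

R_R = 43.18 kN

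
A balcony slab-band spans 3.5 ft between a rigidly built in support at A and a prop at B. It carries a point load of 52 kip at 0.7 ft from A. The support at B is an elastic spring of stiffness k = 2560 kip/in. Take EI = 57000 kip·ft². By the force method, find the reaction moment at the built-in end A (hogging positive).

M_A = 27.38 kip·ft

Take the reaction at B as the redundant and release it; the primary structure is a cantilever fixed at A.
Free-end deflection of the primary structure under the applied loading (downward +):
  point load 52 at a = 0.7: Pa²(3L − a)/(6EI) = 41.62/EI
Flexibility coefficient — unit upward force at B: δ_{BB} = L³/(3EI) = 14.29/EI.
With EI = 57000 kip·ft²: δ_0 = 0.00073 ft and δ_{BB} = 0.000251 ft/kip.
Compatibility — the spring shortens by R_B/k under the reaction it provides: δ_0 − R_B·δ_{BB} = R_B/k. With 1/k = 1/(2560×12) ft/kip = 0.000033 ft/kip, R_B = δ_0 / (δ_{BB} + 1/k) = 0.00073 / (0.000251 + 0.000033) = 2.577 kip.
Moment equilibrium about A: M_A = Σ(load moments about A) − R_B·L = 36.4 − 2.577×3.5 = 27.38 kip·ft.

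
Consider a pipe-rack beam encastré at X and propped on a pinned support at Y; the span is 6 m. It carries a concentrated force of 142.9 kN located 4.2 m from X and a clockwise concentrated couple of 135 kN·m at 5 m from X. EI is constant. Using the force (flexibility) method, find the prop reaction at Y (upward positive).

Choose R_Y as the redundant. The primary structure is the cantilever fixed at X.
Free-end deflection of the primary structure under the applied loading (downward +):
  point load 142.9 at a = 4.2: Pa²(3L − a)/(6EI) = 5798/EI
  clockwise couple 135 at a = 5: M₀a(2L − a)/(2EI) = 2362/EI
  δ_0 = 8160/EI
Flexibility coefficient — unit upward force at Y: δ_{YY} = L³/(3EI) = 72/EI.
The prop prevents deflection at Y: R_Y = δ_0/δ_{YY} = 8160/72 = 113.3 kN.

R_Y = 113.3 kN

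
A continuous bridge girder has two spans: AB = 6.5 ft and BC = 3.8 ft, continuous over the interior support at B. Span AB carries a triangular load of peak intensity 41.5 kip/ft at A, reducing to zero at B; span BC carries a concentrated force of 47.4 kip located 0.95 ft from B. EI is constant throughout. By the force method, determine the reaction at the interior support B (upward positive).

Take M_B as the redundant. Released structure: two simple spans AB and BC with a hinge at B.
Discontinuity in slope at B on the released structure — sum the simple-span end rotations:
  span AB: triangular load, peak 41.5: 7w₀L³/(360EI) = 221.6/EI
  span BC: point load 47.4 at a = 0.95: Pab(L + b)/(6LEI) = 37.43/EI
  relative rotation θ_0 = (221.6 + 37.43)/EI = 259/EI
A unit hogging moment at B produces rotation L₁/(3EI) + L₂/(3EI) = 3.433/EI.
Compatibility: M_B·(L₁+L₂)/(3EI) = θ_0, giving M_B = 75.45 kip·ft (hogging).
Span AB, ΣM about A with M_B applied at B: R_B^{AB}·6.5 = 292.2 + 75.45, so R_B^{AB} = 56.57 kip and R_A = 134.9 − 56.57 = 78.31 kip.
Span BC, ΣM about C: R_B^{BC}·3.8 = 135.1 + 75.45, so R_B^{BC} = 55.4 kip and R_C = 47.4 − 55.4 = -8.005 kip.
R_B = 56.57 + 55.4 = 112 kip.

R_B = 112 kip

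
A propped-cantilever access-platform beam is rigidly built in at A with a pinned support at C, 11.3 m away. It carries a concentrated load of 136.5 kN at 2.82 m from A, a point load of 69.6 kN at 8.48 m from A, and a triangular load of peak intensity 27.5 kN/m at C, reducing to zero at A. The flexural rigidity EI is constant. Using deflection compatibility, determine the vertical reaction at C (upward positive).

R_C = 141.2 kN

Remove the prop at C; the released (primary) structure is a cantilever built in at A.
Deflection at C on the released cantilever, summing each load's contribution:
  point load 136.5 at a = 2.82: Pa²(3L − a)/(6EI) = 5623/EI
  point load 69.6 at a = 8.48: Pa²(3L − a)/(6EI) = 21204/EI
  triangular load, peak 27.5 at the free end: 11w₀L⁴/(120EI) = 41102/EI
  δ_0 = 67929/EI
Tip deflection under a unit load at C: L³/(3EI) = 481/EI.
Compatibility at C: δ_0 − R_C·δ_{CC} = 0, so R_C = 67929/481 = 141.2 kN.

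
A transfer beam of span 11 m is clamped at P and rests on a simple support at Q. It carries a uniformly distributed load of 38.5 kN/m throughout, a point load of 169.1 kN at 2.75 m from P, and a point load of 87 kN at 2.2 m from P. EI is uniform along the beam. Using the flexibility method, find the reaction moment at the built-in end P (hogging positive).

M_P = 1025 kN·m

Release the roller at Q. Primary structure: cantilever fixed at P.
Free-end deflection of the primary structure under the applied loading (downward +):
  UDL 38.5: wL⁴/(8EI) = 70460/EI
  point load 169.1 at a = 2.75: Pa²(3L − a)/(6EI) = 6447/EI
  point load 87 at a = 2.2: Pa²(3L − a)/(6EI) = 2162/EI
  δ_0 = 79069/EI
Tip deflection under a unit load at Q: L³/(3EI) = 443.7/EI.
Compatibility at Q: δ_0 − R_Q·δ_{QQ} = 0, so R_Q = 79069/443.7 = 178.2 kN.
Moment equilibrium about P: M_P = Σ(load moments about P) − R_Q·L = 2986 − 178.2×11 = 1025 kN·m.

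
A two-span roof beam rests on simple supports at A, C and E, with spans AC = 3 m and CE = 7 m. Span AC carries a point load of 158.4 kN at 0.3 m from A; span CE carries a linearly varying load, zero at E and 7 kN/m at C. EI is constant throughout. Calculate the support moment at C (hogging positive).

M_C = 23.06 kN·m

Release continuity at C by inserting a hinge; the redundant is the internal moment M_C. The primary structure is two simply-supported spans AC and CE.
End slopes at the hinge C, treating each span as simply supported:
  span AC: point load 158.4 at a = 0.3: Pab(L + a)/(6LEI) = 23.52/EI
  span CE: triangular load, peak 7: w₀L³/(45EI) = 53.36/EI
  relative rotation θ_0 = (23.52 + 53.36)/EI = 76.88/EI
A unit hogging moment at C produces rotation L₁/(3EI) + L₂/(3EI) = 3.333/EI.
Slope continuity at C: θ_0 = M_C·3.333/EI, so M_C = 76.88/3.333 = 23.06 kN·m (hogging).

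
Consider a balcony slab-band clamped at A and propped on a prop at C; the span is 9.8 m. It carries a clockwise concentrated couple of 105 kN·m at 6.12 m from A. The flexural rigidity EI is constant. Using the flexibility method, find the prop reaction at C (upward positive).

R_C = 13.81 kN

Remove the prop at C; the released (primary) structure is a cantilever built in at A.
Deflection at C on the released cantilever, summing each load's contribution:
  clockwise couple 105 at a = 6.12: M₀a(2L − a)/(2EI) = 4331/EI
Flexibility coefficient — unit upward force at C: δ_{CC} = L³/(3EI) = 313.7/EI.
The prop prevents deflection at C: R_C = δ_0/δ_{CC} = 4331/313.7 = 13.81 kN.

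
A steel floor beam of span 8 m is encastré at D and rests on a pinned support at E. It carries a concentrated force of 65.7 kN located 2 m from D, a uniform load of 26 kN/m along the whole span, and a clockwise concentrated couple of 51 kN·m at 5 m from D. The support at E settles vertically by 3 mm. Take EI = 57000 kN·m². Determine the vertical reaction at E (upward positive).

Release the roller at E. Primary structure: cantilever fixed at D.
Primary-structure tip deflection at E by superposition:
  point load 65.7 at a = 2: Pa²(3L − a)/(6EI) = 963.6/EI
  UDL 26: wL⁴/(8EI) = 13312/EI
  clockwise couple 51 at a = 5: M₀a(2L − a)/(2EI) = 1402/EI
  δ_0 = 15678/EI
Tip deflection under a unit load at E: L³/(3EI) = 170.7/EI.
With EI = 57000 kN·m²: δ_0 = 0.27505 m and δ_{EE} = 0.002994 m/kN.
Compatibility — the beam at E must follow the support down by 0.003 m: δ_0 − R_E·δ_{EE} = 0.003, so R_E = (0.27505 − 0.003)/0.002994 = 90.86 kN.

R_E = 90.86 kN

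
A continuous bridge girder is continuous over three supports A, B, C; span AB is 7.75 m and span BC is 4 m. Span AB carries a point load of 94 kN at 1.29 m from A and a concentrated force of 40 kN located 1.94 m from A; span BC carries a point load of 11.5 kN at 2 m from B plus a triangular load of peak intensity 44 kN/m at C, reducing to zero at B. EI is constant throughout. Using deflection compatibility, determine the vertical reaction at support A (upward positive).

R_A = 98.05 kN

Release continuity at B by inserting a hinge; the redundant is the internal moment M_B. The primary structure is two simply-supported spans AB and BC.
End slopes at the hinge B, treating each span as simply supported:
  span AB: point load 94 at a = 1.29: Pab(L + a)/(6LEI) = 152.3/EI
  span AB: point load 40 at a = 1.94: Pab(L + a)/(6LEI) = 93.95/EI
  span BC: point load 11.5 at a = 2: Pab(L + b)/(6LEI) = 11.5/EI
  span BC: triangular load, peak 44: 7w₀L³/(360EI) = 54.76/EI
  relative rotation θ_0 = (246.2 + 66.26)/EI = 312.5/EI
A unit hogging moment at B produces rotation L₁/(3EI) + L₂/(3EI) = 3.917/EI.
Slope continuity at B: θ_0 = M_B·3.917/EI, so M_B = 312.5/3.917 = 79.79 kN·m (hogging).
Span AB, ΣM about A with M_B applied at B: R_B^{AB}·7.75 = 198.9 + 79.79, so R_B^{AB} = 35.95 kN and R_A = 134 − 35.95 = 98.05 kN.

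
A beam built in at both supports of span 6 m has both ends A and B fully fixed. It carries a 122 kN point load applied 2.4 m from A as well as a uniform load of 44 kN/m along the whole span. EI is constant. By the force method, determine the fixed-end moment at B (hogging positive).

Release both end moments; the primary structure is a simply-supported span AB with redundants M_A and M_B.
End rotations of the released simple span under the applied load (×1/EI):
  at A: point load 122 at a = 2.4: Pab(L + b)/(6LEI) = 281.1/EI
  at B: point load 122 at a = 2.4: Pab(L + a)/(6LEI) = 246/EI
  at A: UDL 44: wL³/(24EI) = 396/EI
  at B: UDL 44: wL³/(24EI) = 396/EI
  θ_A0 = 677.1/EI,  θ_B0 = 642/EI
Flexibility coefficients: a unit moment at one end gives L/(3EI) there and L/(6EI) at the far end, so f₁₁ = f₂₂ = 2/EI and f₁₂ = f₂₁ = 1/EI.
Compatibility — zero rotation at each built-in end:
  2 M_A + 1 M_B = 677.1
  1 M_A + 2 M_B = 642
Solving the pair gives M_A = 237.4 kN·m and M_B = 202.3 kN·m (hogging).

M_B = 202.3 kN·m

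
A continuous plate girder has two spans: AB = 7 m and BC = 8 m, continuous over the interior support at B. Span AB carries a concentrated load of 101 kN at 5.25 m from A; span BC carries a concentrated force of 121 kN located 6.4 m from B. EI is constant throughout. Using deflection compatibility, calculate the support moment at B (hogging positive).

M_B = 103.7 kN·m

Insert a hinge at B; M_B is the redundant, and each span becomes simply supported.
End slopes at the hinge B, treating each span as simply supported:
  span AB: point load 101 at a = 5.25: Pab(L + a)/(6LEI) = 270.6/EI
  span BC: point load 121 at a = 6.4: Pab(L + b)/(6LEI) = 247.8/EI
  relative rotation θ_0 = (270.6 + 247.8)/EI = 518.5/EI
A unit hogging moment at B produces rotation L₁/(3EI) + L₂/(3EI) = 5/EI.
Slope continuity at B: θ_0 = M_B·5/EI, so M_B = 518.5/5 = 103.7 kN·m (hogging).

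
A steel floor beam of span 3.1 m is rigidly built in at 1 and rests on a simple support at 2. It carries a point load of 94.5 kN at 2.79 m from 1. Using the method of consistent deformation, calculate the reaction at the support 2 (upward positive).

R_2 = 80.37 kN

Take the reaction at 2 as the redundant and release it; the primary structure is a cantilever fixed at 1.
Primary-structure tip deflection at 2 by superposition:
  point load 94.5 at a = 2.79: Pa²(3L − a)/(6EI) = 798.1/EI
Flexibility coefficient — unit upward force at 2: δ_{22} = L³/(3EI) = 9.93/EI.
Compatibility at 2: δ_0 − R_2·δ_{22} = 0, so R_2 = 798.1/9.93 = 80.37 kN.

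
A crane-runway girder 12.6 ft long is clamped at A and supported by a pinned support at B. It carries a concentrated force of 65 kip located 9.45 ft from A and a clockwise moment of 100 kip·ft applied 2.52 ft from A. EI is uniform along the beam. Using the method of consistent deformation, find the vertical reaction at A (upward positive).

R_A = 19.58 kip

Remove the prop at B; the released (primary) structure is a cantilever built in at A.
Deflection at B on the released cantilever, summing each load's contribution:
  point load 65 at a = 9.45: Pa²(3L − a)/(6EI) = 27427/EI
  clockwise couple 100 at a = 2.52: M₀a(2L − a)/(2EI) = 2858/EI
  δ_0 = 30285/EI
Flexibility coefficient — unit upward force at B: δ_{BB} = L³/(3EI) = 666.8/EI.
The prop prevents deflection at B: R_B = δ_0/δ_{BB} = 30285/666.8 = 45.42 kip.
Vertical equilibrium: R_A = ΣP − R_B = 65 − 45.42 = 19.58 kip.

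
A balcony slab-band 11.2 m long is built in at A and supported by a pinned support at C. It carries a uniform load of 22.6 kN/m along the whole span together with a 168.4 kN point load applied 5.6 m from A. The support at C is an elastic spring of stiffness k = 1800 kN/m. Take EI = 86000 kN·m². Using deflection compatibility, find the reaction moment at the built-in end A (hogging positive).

M_A = 861 kN·m

Choose R_C as the redundant. The primary structure is the cantilever fixed at A.
Downward deflection at the released point C due to the loads:
  UDL 22.6: wL⁴/(8EI) = 44452/EI
  point load 168.4 at a = 5.6: Pa²(3L − a)/(6EI) = 24645/EI
  δ_0 = 69097/EI
Tip deflection under a unit load at C: L³/(3EI) = 468.3/EI.
With EI = 86000 kN·m²: δ_0 = 0.80345 m and δ_{CC} = 0.005445 m/kN.
Compatibility — the spring shortens by R_C/k under the reaction it provides: δ_0 − R_C·δ_{CC} = R_C/k. With 1/k = 0.000556 m/kN, R_C = δ_0 / (δ_{CC} + 1/k) = 0.80345 / (0.005445 + 0.000556) = 133.9 kN.
Moment equilibrium about A: M_A = Σ(load moments about A) − R_C·L = 2361 − 133.9×11.2 = 861 kN·m.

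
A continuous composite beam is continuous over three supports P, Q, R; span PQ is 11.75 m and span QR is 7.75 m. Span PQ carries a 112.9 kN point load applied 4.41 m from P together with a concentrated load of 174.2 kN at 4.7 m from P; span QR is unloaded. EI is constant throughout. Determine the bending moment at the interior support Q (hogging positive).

M_Q = 336.1 kN·m

Release continuity at Q by inserting a hinge; the redundant is the internal moment M_Q. The primary structure is two simply-supported spans PQ and QR.
End slopes at the hinge Q, treating each span as simply supported:
  span PQ: point load 112.9 at a = 4.41: Pab(L + a)/(6LEI) = 837.7/EI
  span PQ: point load 174.2 at a = 4.7: Pab(L + a)/(6LEI) = 1347/EI
  relative rotation θ_0 = (2185 + 0)/EI = 2185/EI
A unit hogging moment at Q produces rotation L₁/(3EI) + L₂/(3EI) = 6.5/EI.
Compatibility: M_Q·(L₁+L₂)/(3EI) = θ_0, giving M_Q = 336.1 kN·m (hogging).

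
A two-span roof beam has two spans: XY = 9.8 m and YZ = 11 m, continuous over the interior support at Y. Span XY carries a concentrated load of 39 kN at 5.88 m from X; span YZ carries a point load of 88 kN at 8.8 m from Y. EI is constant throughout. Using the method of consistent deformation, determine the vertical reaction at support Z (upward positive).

R_Z = 62.79 kN

Take M_Y as the redundant. Released structure: two simple spans XY and YZ with a hinge at Y.
Rotations at Y on the released spans (each span's end-slope, ×1/EI):
  span XY: point load 39 at a = 5.88: Pab(L + a)/(6LEI) = 239.7/EI
  span YZ: point load 88 at a = 8.8: Pab(L + b)/(6LEI) = 340.7/EI
  relative rotation θ_0 = (239.7 + 340.7)/EI = 580.5/EI
A unit hogging moment at Y produces rotation L₁/(3EI) + L₂/(3EI) = 6.933/EI.
Slope continuity at Y: θ_0 = M_Y·6.933/EI, so M_Y = 580.5/6.933 = 83.72 kN·m (hogging).
Span YZ, ΣM about Z: R_Y^{YZ}·11 = 193.6 + 83.72, so R_Y^{YZ} = 25.21 kN and R_Z = 88 − 25.21 = 62.79 kN.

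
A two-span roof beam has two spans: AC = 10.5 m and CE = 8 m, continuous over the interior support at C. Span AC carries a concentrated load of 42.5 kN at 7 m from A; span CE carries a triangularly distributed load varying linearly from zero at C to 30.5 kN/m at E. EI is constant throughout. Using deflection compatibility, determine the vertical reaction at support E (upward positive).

Take M_C as the redundant. Released structure: two simple spans AC and CE with a hinge at C.
Discontinuity in slope at C on the released structure — sum the simple-span end rotations:
  span AC: point load 42.5 at a = 7: Pab(L + a)/(6LEI) = 289.2/EI
  span CE: triangular load, peak 30.5: 7w₀L³/(360EI) = 303.6/EI
  relative rotation θ_0 = (289.2 + 303.6)/EI = 592.9/EI
A unit hogging moment at C produces rotation L₁/(3EI) + L₂/(3EI) = 6.167/EI.
Compatibility: M_C·(L₁+L₂)/(3EI) = θ_0, giving M_C = 96.14 kN·m (hogging).
Span CE, ΣM about E: R_C^{CE}·8 = 325.3 + 96.14, so R_C^{CE} = 52.68 kN and R_E = 122 − 52.68 = 69.32 kN.

R_E = 69.32 kN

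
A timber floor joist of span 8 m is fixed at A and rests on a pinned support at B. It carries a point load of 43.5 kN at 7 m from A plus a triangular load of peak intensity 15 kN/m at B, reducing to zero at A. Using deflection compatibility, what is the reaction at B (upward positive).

R_B = 68.39 kN

Release the roller at B. Primary structure: cantilever fixed at A.
Free-end deflection of the primary structure under the applied loading (downward +):
  point load 43.5 at a = 7: Pa²(3L − a)/(6EI) = 6039/EI
  triangular load, peak 15 at the free end: 11w₀L⁴/(120EI) = 5632/EI
  δ_0 = 11671/EI
Tip deflection under a unit load at B: L³/(3EI) = 170.7/EI.
The prop prevents deflection at B: R_B = δ_0/δ_{BB} = 11671/170.7 = 68.39 kN.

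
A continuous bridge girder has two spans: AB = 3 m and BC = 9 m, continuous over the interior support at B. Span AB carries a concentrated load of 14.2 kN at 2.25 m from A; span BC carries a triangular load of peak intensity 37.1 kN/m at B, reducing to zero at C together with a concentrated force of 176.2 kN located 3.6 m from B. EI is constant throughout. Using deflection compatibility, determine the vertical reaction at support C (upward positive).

R_C = 83.87 kN

Release continuity at B by inserting a hinge; the redundant is the internal moment M_B. The primary structure is two simply-supported spans AB and BC.
Discontinuity in slope at B on the released structure — sum the simple-span end rotations:
  span AB: point load 14.2 at a = 2.25: Pab(L + a)/(6LEI) = 6.989/EI
  span BC: triangular load, peak 37.1: w₀L³/(45EI) = 601/EI
  span BC: point load 176.2 at a = 3.6: Pab(L + b)/(6LEI) = 913.4/EI
  relative rotation θ_0 = (6.989 + 1514)/EI = 1521/EI
A unit hogging moment at B produces rotation L₁/(3EI) + L₂/(3EI) = 4/EI.
Slope continuity at B: θ_0 = M_B·4/EI, so M_B = 1521/4 = 380.4 kN·m (hogging).
Span BC, ΣM about C: R_B^{BC}·9 = 1953 + 380.4, so R_B^{BC} = 259.3 kN and R_C = 343.1 − 259.3 = 83.87 kN.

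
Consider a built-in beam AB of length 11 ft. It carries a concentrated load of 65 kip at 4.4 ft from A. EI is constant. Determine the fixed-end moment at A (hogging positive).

Take the two fixed-end moments M_A, M_B as redundants; the released structure is the simple span AB.
End rotations of the released simple span under the applied load (×1/EI):
  at A: point load 65 at a = 4.4: Pab(L + b)/(6LEI) = 503.4/EI
  at B: point load 65 at a = 4.4: Pab(L + a)/(6LEI) = 440.4/EI
  θ_A0 = 503.4/EI,  θ_B0 = 440.4/EI
Flexibility coefficients: a unit moment at one end gives L/(3EI) there and L/(6EI) at the far end, so f₁₁ = f₂₂ = 3.667/EI and f₁₂ = f₂₁ = 1.833/EI.
Compatibility — zero rotation at each built-in end:
  3.667 M_A + 1.833 M_B = 503.4
  1.833 M_A + 3.667 M_B = 440.4
Solving the pair gives M_A = 103 kip·ft and M_B = 68.64 kip·ft (hogging).

M_A = 103 kip·ft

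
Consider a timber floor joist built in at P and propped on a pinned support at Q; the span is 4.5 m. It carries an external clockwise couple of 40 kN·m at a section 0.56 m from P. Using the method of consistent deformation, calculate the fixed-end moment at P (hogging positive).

M_P = 26 kN·m

Choose R_Q as the redundant. The primary structure is the cantilever fixed at P.
Downward deflection at the released point Q due to the loads:
  clockwise couple 40 at a = 0.56: M₀a(2L − a)/(2EI) = 94.53/EI
Tip deflection under a unit load at Q: L³/(3EI) = 30.38/EI.
The prop prevents deflection at Q: R_Q = δ_0/δ_{QQ} = 94.53/30.38 = 3.112 kN.
Moment equilibrium about P: M_P = Σ(load moments about P) − R_Q·L = 40 − 3.112×4.5 = 26 kN·m.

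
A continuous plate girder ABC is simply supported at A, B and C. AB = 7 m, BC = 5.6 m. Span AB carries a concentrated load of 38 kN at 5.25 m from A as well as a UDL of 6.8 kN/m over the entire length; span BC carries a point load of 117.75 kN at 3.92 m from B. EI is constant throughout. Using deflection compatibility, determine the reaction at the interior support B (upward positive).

R_B = 115.7 kN

Take M_B as the redundant. Released structure: two simple spans AB and BC with a hinge at B.
Discontinuity in slope at B on the released structure — sum the simple-span end rotations:
  span AB: point load 38 at a = 5.25: Pab(L + a)/(6LEI) = 101.8/EI
  span AB: UDL 6.8: wL³/(24EI) = 97.18/EI
  span BC: point load 117.75 at a = 3.92: Pab(L + b)/(6LEI) = 168/EI
  relative rotation θ_0 = (199 + 168)/EI = 367/EI
A unit hogging moment at B produces rotation L₁/(3EI) + L₂/(3EI) = 4.2/EI.
Slope continuity at B: θ_0 = M_B·4.2/EI, so M_B = 367/4.2 = 87.39 kN·m (hogging).
Span AB, ΣM about A with M_B applied at B: R_B^{AB}·7 = 366.1 + 87.39, so R_B^{AB} = 64.78 kN and R_A = 85.6 − 64.78 = 20.82 kN.
Span BC, ΣM about C: R_B^{BC}·5.6 = 197.8 + 87.39, so R_B^{BC} = 50.93 kN and R_C = 117.8 − 50.93 = 66.82 kN.
R_B = 64.78 + 50.93 = 115.7 kN.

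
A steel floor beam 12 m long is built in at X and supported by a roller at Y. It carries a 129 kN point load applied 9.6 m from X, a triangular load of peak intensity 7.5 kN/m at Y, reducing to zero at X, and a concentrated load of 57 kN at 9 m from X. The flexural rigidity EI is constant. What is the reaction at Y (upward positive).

R_Y = 151.6 kN

Remove the prop at Y; the released (primary) structure is a cantilever built in at X.
Deflection at Y on the released cantilever, summing each load's contribution:
  point load 129 at a = 9.6: Pa²(3L − a)/(6EI) = 52310/EI
  triangular load, peak 7.5 at the free end: 11w₀L⁴/(120EI) = 14256/EI
  point load 57 at a = 9: Pa²(3L − a)/(6EI) = 20776/EI
  δ_0 = 87343/EI
Tip deflection under a unit load at Y: L³/(3EI) = 576/EI.
The prop prevents deflection at Y: R_Y = δ_0/δ_{YY} = 87343/576 = 151.6 kN.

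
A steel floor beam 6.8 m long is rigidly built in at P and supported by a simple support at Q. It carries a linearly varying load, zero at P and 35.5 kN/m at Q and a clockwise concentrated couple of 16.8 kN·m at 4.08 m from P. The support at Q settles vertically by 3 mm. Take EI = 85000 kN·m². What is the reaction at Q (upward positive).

R_Q = 67.06 kN

Choose R_Q as the redundant. The primary structure is the cantilever fixed at P.
Deflection at Q on the released cantilever, summing each load's contribution:
  triangular load, peak 35.5 at the free end: 11w₀L⁴/(120EI) = 6958/EI
  clockwise couple 16.8 at a = 4.08: M₀a(2L − a)/(2EI) = 326.3/EI
  δ_0 = 7284/EI
Flexibility coefficient — unit upward force at Q: δ_{QQ} = L³/(3EI) = 104.8/EI.
With EI = 85000 kN·m²: δ_0 = 0.085696 m and δ_{QQ} = 0.001233 m/kN.
Compatibility — the beam at Q must follow the support down by 0.003 m: δ_0 − R_Q·δ_{QQ} = 0.003, so R_Q = (0.085696 − 0.003)/0.001233 = 67.06 kN.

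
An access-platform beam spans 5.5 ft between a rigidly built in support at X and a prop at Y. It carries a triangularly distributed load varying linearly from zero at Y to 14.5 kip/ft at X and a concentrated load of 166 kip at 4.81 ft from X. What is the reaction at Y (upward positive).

R_Y = 142.9 kip

Release the roller at Y. Primary structure: cantilever fixed at X.
Deflection at Y on the released cantilever, summing each load's contribution:
  triangular load, peak 14.5 at the fixed end: w₀L⁴/(30EI) = 442.3/EI
  point load 166 at a = 4.81: Pa²(3L − a)/(6EI) = 7483/EI
  δ_0 = 7925/EI
Tip deflection under a unit load at Y: L³/(3EI) = 55.46/EI.
The prop prevents deflection at Y: R_Y = δ_0/δ_{YY} = 7925/55.46 = 142.9 kip.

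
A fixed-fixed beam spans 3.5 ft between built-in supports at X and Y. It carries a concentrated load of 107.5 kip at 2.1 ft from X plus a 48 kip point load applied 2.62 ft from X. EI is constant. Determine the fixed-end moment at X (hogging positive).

Take the two fixed-end moments M_X, M_Y as redundants; the released structure is the simple span XY.
Simple-span end rotations at X and Y under the given loads:
  at X: point load 107.5 at a = 2.1: Pab(L + b)/(6LEI) = 73.75/EI
  at Y: point load 107.5 at a = 2.1: Pab(L + a)/(6LEI) = 84.28/EI
  at X: point load 48 at a = 2.62: Pab(L + b)/(6LEI) = 23.08/EI
  at Y: point load 48 at a = 2.62: Pab(L + a)/(6LEI) = 32.25/EI
  θ_X0 = 96.83/EI,  θ_Y0 = 116.5/EI
Flexibility coefficients: a unit moment at one end gives L/(3EI) there and L/(6EI) at the far end, so f₁₁ = f₂₂ = 1.167/EI and f₁₂ = f₂₁ = 0.5833/EI.
Compatibility — zero rotation at each built-in end:
  1.167 M_X + 0.5833 M_Y = 96.83
  0.5833 M_X + 1.167 M_Y = 116.5
Solving the pair gives M_X = 44.07 kip·ft and M_Y = 77.85 kip·ft (hogging).

M_X = 44.07 kip·ft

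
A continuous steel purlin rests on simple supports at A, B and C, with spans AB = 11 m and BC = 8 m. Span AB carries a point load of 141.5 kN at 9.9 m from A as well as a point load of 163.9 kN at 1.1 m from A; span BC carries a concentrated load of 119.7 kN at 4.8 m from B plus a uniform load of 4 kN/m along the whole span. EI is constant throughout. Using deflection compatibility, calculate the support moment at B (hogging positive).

M_B = 209.9 kN·m

Take M_B as the redundant. Released structure: two simple spans AB and BC with a hinge at B.
Discontinuity in slope at B on the released structure — sum the simple-span end rotations:
  span AB: point load 141.5 at a = 9.9: Pab(L + a)/(6LEI) = 488/EI
  span AB: point load 163.9 at a = 1.1: Pab(L + a)/(6LEI) = 327.2/EI
  span BC: point load 119.7 at a = 4.8: Pab(L + b)/(6LEI) = 429/EI
  span BC: UDL 4: wL³/(24EI) = 85.33/EI
  relative rotation θ_0 = (815.2 + 514.3)/EI = 1330/EI
A unit hogging moment at B produces rotation L₁/(3EI) + L₂/(3EI) = 6.333/EI.
Slope continuity at B: θ_0 = M_B·6.333/EI, so M_B = 1330/6.333 = 209.9 kN·m (hogging).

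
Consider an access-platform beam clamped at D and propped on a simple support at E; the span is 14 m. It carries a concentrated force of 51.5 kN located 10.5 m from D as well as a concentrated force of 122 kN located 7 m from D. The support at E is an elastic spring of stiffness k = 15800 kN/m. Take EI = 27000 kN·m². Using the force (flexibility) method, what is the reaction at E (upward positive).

R_E = 70.58 kN

Take the reaction at E as the redundant and release it; the primary structure is a cantilever fixed at D.
Free-end deflection of the primary structure under the applied loading (downward +):
  point load 51.5 at a = 10.5: Pa²(3L − a)/(6EI) = 29809/EI
  point load 122 at a = 7: Pa²(3L − a)/(6EI) = 34872/EI
  δ_0 = 64681/EI
Flexibility coefficient — unit upward force at E: δ_{EE} = L³/(3EI) = 914.7/EI.
With EI = 27000 kN·m²: δ_0 = 2.3956 m and δ_{EE} = 0.033877 m/kN.
Compatibility — the spring shortens by R_E/k under the reaction it provides: δ_0 − R_E·δ_{EE} = R_E/k. With 1/k = 0.000063 m/kN, R_E = δ_0 / (δ_{EE} + 1/k) = 2.3956 / (0.033877 + 0.000063) = 70.58 kN.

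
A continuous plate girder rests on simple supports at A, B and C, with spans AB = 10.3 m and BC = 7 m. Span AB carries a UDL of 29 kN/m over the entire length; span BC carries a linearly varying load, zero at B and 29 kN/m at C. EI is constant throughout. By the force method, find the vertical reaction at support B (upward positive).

R_B = 246.2 kN

Take M_B as the redundant. Released structure: two simple spans AB and BC with a hinge at B.
Discontinuity in slope at B on the released structure — sum the simple-span end rotations:
  span AB: UDL 29: wL³/(24EI) = 1320/EI
  span BC: triangular load, peak 29: 7w₀L³/(360EI) = 193.4/EI
  relative rotation θ_0 = (1320 + 193.4)/EI = 1514/EI
A unit hogging moment at B produces rotation L₁/(3EI) + L₂/(3EI) = 5.767/EI.
Slope continuity at B: θ_0 = M_B·5.767/EI, so M_B = 1514/5.767 = 262.5 kN·m (hogging).
Span AB, ΣM about A with M_B applied at B: R_B^{AB}·10.3 = 1538 + 262.5, so R_B^{AB} = 174.8 kN and R_A = 298.7 − 174.8 = 123.9 kN.
Span BC, ΣM about C: R_B^{BC}·7 = 236.8 + 262.5, so R_B^{BC} = 71.33 kN and R_C = 101.5 − 71.33 = 30.17 kN.
R_B = 174.8 + 71.33 = 246.2 kN.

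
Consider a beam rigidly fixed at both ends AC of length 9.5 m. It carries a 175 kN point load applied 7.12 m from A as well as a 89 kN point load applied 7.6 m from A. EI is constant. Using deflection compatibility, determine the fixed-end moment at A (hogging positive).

M_A = 105.3 kN·m

Release both end moments; the primary structure is a simply-supported span AC with redundants M_A and M_C.
On the primary (simply-supported) span, the end slopes from the loading are:
  at A: point load 175 at a = 7.12: Pab(L + b)/(6LEI) = 618.1/EI
  at C: point load 175 at a = 7.12: Pab(L + a)/(6LEI) = 864.7/EI
  at A: point load 89 at a = 7.6: Pab(L + b)/(6LEI) = 257/EI
  at C: point load 89 at a = 7.6: Pab(L + a)/(6LEI) = 385.5/EI
  θ_A0 = 875.1/EI,  θ_C0 = 1250/EI
Flexibility coefficients: a unit moment at one end gives L/(3EI) there and L/(6EI) at the far end, so f₁₁ = f₂₂ = 3.167/EI and f₁₂ = f₂₁ = 1.583/EI.
Compatibility — zero rotation at each built-in end:
  3.167 M_A + 1.583 M_C = 875.1
  1.583 M_A + 3.167 M_C = 1250
Solving the pair gives M_A = 105.3 kN·m and M_C = 342.2 kN·m (hogging).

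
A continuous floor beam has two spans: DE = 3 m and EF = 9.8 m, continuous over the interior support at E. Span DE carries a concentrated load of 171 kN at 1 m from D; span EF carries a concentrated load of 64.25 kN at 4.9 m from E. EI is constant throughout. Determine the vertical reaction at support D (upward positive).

Release continuity at E by inserting a hinge; the redundant is the internal moment M_E. The primary structure is two simply-supported spans DE and EF.
End slopes at the hinge E, treating each span as simply supported:
  span DE: point load 171 at a = 1: Pab(L + a)/(6LEI) = 76/EI
  span EF: point load 64.25 at a = 4.9: Pab(L + b)/(6LEI) = 385.7/EI
  relative rotation θ_0 = (76 + 385.7)/EI = 461.7/EI
A unit hogging moment at E produces rotation L₁/(3EI) + L₂/(3EI) = 4.267/EI.
Compatibility: M_E·(L₁+L₂)/(3EI) = θ_0, giving M_E = 108.2 kN·m (hogging).
Span DE, ΣM about D with M_E applied at E: R_E^{DE}·3 = 171 + 108.2, so R_E^{DE} = 93.07 kN and R_D = 171 − 93.07 = 77.93 kN.

R_D = 77.93 kN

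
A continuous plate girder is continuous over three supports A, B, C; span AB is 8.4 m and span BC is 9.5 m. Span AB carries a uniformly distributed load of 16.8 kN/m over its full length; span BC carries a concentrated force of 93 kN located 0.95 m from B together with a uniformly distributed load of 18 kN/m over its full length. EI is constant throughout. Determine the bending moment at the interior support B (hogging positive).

M_B = 217.4 kN·m

Insert a hinge at B; M_B is the redundant, and each span becomes simply supported.
End slopes at the hinge B, treating each span as simply supported:
  span AB: UDL 16.8: wL³/(24EI) = 414.9/EI
  span BC: point load 93 at a = 0.95: Pab(L + b)/(6LEI) = 239.2/EI
  span BC: UDL 18: wL³/(24EI) = 643/EI
  relative rotation θ_0 = (414.9 + 882.2)/EI = 1297/EI
A unit hogging moment at B produces rotation L₁/(3EI) + L₂/(3EI) = 5.967/EI.
Compatibility: M_B·(L₁+L₂)/(3EI) = θ_0, giving M_B = 217.4 kN·m (hogging).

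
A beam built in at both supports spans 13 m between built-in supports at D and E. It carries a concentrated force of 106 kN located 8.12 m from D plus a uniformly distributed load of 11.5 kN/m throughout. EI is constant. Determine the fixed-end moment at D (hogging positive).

M_D = 283.2 kN·m

Take the two fixed-end moments M_D, M_E as redundants; the released structure is the simple span DE.
On the primary (simply-supported) span, the end slopes from the loading are:
  at D: point load 106 at a = 8.12: Pab(L + b)/(6LEI) = 962.8/EI
  at E: point load 106 at a = 8.12: Pab(L + a)/(6LEI) = 1137/EI
  at D: UDL 11.5: wL³/(24EI) = 1053/EI
  at E: UDL 11.5: wL³/(24EI) = 1053/EI
  θ_D0 = 2016/EI,  θ_E0 = 2190/EI
Flexibility coefficients: a unit moment at one end gives L/(3EI) there and L/(6EI) at the far end, so f₁₁ = f₂₂ = 4.333/EI and f₁₂ = f₂₁ = 2.167/EI.
Compatibility — zero rotation at each built-in end:
  4.333 M_D + 2.167 M_E = 2016
  2.167 M_D + 4.333 M_E = 2190
Solving the pair gives M_D = 283.2 kN·m and M_E = 363.8 kN·m (hogging).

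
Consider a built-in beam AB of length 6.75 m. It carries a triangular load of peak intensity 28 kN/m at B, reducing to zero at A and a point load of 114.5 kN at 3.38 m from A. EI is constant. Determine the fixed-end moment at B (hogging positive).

M_B = 160.5 kN·m

Take the two fixed-end moments M_A, M_B as redundants; the released structure is the simple span AB.
End rotations of the released simple span under the applied load (×1/EI):
  at A: triangular load, peak 28: 7w₀L³/(360EI) = 167.4/EI
  at B: triangular load, peak 28: w₀L³/(45EI) = 191.4/EI
  at A: point load 114.5 at a = 3.38: Pab(L + b)/(6LEI) = 325.9/EI
  at B: point load 114.5 at a = 3.38: Pab(L + a)/(6LEI) = 326.2/EI
  θ_A0 = 493.3/EI,  θ_B0 = 517.6/EI
Flexibility coefficients: a unit moment at one end gives L/(3EI) there and L/(6EI) at the far end, so f₁₁ = f₂₂ = 2.25/EI and f₁₂ = f₂₁ = 1.125/EI.
Compatibility — zero rotation at each built-in end:
  2.25 M_A + 1.125 M_B = 493.3
  1.125 M_A + 2.25 M_B = 517.6
Solving the pair gives M_A = 139 kN·m and M_B = 160.5 kN·m (hogging).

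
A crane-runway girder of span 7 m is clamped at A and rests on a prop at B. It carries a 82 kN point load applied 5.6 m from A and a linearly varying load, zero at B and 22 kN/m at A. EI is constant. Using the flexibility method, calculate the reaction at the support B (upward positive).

Take the reaction at B as the redundant and release it; the primary structure is a cantilever fixed at A.
Deflection at B on the released cantilever, summing each load's contribution:
  point load 82 at a = 5.6: Pa²(3L − a)/(6EI) = 6600/EI
  triangular load, peak 22 at the fixed end: w₀L⁴/(30EI) = 1761/EI
  δ_0 = 8361/EI
Flexibility coefficient — unit upward force at B: δ_{BB} = L³/(3EI) = 114.3/EI.
The prop prevents deflection at B: R_B = δ_0/δ_{BB} = 8361/114.3 = 73.13 kN.

R_B = 73.13 kN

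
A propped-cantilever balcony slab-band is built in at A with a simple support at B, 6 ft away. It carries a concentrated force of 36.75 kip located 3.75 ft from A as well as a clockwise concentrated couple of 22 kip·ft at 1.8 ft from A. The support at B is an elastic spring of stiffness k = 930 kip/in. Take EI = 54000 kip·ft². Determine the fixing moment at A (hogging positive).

Choose R_B as the redundant. The primary structure is the cantilever fixed at A.
Primary-structure tip deflection at B by superposition:
  point load 36.75 at a = 3.75: Pa²(3L − a)/(6EI) = 1227/EI
  clockwise couple 22 at a = 1.8: M₀a(2L − a)/(2EI) = 202/EI
  δ_0 = 1429/EI
Flexibility coefficient — unit upward force at B: δ_{BB} = L³/(3EI) = 72/EI.
With EI = 54000 kip·ft²: δ_0 = 0.026469 ft and δ_{BB} = 0.001333 ft/kip.
Compatibility — the spring shortens by R_B/k under the reaction it provides: δ_0 − R_B·δ_{BB} = R_B/k. With 1/k = 1/(930×12) ft/kip = 0.00009 ft/kip, R_B = δ_0 / (δ_{BB} + 1/k) = 0.026469 / (0.001333 + 0.00009) = 18.6 kip.
Moment equilibrium about A: M_A = Σ(load moments about A) − R_B·L = 159.8 − 18.6×6 = 48.2 kip·ft.

M_A = 48.2 kip·ft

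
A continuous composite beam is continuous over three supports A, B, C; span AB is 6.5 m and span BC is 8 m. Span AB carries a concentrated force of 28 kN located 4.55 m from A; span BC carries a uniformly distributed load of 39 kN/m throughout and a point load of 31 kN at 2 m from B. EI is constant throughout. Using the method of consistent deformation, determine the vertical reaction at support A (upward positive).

R_A = -23.78 kN

Release continuity at B by inserting a hinge; the redundant is the internal moment M_B. The primary structure is two simply-supported spans AB and BC.
Rotations at B on the released spans (each span's end-slope, ×1/EI):
  span AB: point load 28 at a = 4.55: Pab(L + a)/(6LEI) = 70.39/EI
  span BC: UDL 39: wL³/(24EI) = 832/EI
  span BC: point load 31 at a = 2: Pab(L + b)/(6LEI) = 108.5/EI
  relative rotation θ_0 = (70.39 + 940.5)/EI = 1011/EI
A unit hogging moment at B produces rotation L₁/(3EI) + L₂/(3EI) = 4.833/EI.
Slope continuity at B: θ_0 = M_B·4.833/EI, so M_B = 1011/4.833 = 209.1 kN·m (hogging).
Span AB, ΣM about A with M_B applied at B: R_B^{AB}·6.5 = 127.4 + 209.1, so R_B^{AB} = 51.78 kN and R_A = 28 − 51.78 = -23.78 kN.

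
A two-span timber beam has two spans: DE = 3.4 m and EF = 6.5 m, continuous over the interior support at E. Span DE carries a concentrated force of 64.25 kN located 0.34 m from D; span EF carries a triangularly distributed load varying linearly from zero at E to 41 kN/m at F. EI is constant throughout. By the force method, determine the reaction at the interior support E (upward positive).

Insert a hinge at E; M_E is the redundant, and each span becomes simply supported.
Discontinuity in slope at E on the released structure — sum the simple-span end rotations:
  span DE: point load 64.25 at a = 0.34: Pab(L + a)/(6LEI) = 12.26/EI
  span EF: triangular load, peak 41: 7w₀L³/(360EI) = 218.9/EI
  relative rotation θ_0 = (12.26 + 218.9)/EI = 231.2/EI
A unit hogging moment at E produces rotation L₁/(3EI) + L₂/(3EI) = 3.3/EI.
Compatibility: M_E·(L₁+L₂)/(3EI) = θ_0, giving M_E = 70.06 kN·m (hogging).
Span DE, ΣM about D with M_E applied at E: R_E^{DE}·3.4 = 21.84 + 70.06, so R_E^{DE} = 27.03 kN and R_D = 64.25 − 27.03 = 37.22 kN.
Span EF, ΣM about F: R_E^{EF}·6.5 = 288.7 + 70.06, so R_E^{EF} = 55.19 kN and R_F = 133.2 − 55.19 = 78.06 kN.
R_E = 27.03 + 55.19 = 82.23 kN.

R_E = 82.23 kN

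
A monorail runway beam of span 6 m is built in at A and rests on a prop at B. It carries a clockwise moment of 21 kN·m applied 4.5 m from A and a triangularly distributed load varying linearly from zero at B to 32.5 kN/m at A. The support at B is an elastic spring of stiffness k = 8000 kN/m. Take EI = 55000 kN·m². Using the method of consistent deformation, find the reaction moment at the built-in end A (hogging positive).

M_A = 82.24 kN·m

Release the roller at B. Primary structure: cantilever fixed at A.
Downward deflection at the released point B due to the loads:
  clockwise couple 21 at a = 4.5: M₀a(2L − a)/(2EI) = 354.4/EI
  triangular load, peak 32.5 at the fixed end: w₀L⁴/(30EI) = 1404/EI
  δ_0 = 1758/EI
Tip deflection under a unit load at B: L³/(3EI) = 72/EI.
With EI = 55000 kN·m²: δ_0 = 0.03197 m and δ_{BB} = 0.001309 m/kN.
Compatibility — the spring shortens by R_B/k under the reaction it provides: δ_0 − R_B·δ_{BB} = R_B/k. With 1/k = 0.000125 m/kN, R_B = δ_0 / (δ_{BB} + 1/k) = 0.03197 / (0.001309 + 0.000125) = 22.29 kN.
Moment equilibrium about A: M_A = Σ(load moments about A) − R_B·L = 216 − 22.29×6 = 82.24 kN·m.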